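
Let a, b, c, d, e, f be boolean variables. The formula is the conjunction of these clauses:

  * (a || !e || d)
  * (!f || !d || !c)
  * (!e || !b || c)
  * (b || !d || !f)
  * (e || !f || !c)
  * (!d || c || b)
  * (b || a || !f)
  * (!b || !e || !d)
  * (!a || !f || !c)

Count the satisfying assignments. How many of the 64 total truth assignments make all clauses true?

Split on b, then c.
  b=1, c=1: 5 of the 16 assignments to (a,d,e,f) work.
  b=1, c=0: forces e=0; a, d, f free → 2^3 = 8.
  b=0, c=1: 7 of the 16 assignments to (a,d,e,f) work.
  b=0, c=0: 5 of the 16 assignments to (a,d,e,f) work.
Total: 5 + 8 + 7 + 5 = 25.

25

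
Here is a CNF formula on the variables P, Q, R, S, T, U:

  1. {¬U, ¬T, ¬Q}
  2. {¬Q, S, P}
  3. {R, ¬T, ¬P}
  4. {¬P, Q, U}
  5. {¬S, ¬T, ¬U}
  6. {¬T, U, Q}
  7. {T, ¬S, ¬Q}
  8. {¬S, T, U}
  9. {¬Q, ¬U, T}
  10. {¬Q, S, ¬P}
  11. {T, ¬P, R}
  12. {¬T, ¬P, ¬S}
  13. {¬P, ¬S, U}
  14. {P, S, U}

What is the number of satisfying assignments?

Case analysis on T and P:
  T=1, P=1: remaining (Q,R,S,U) ∈ {(0,1,0,1)} — 1.
  T=1, P=0: remaining (Q,R,S,U) ∈ {(0,0,0,1); (0,1,0,1); (1,0,1,0); (1,1,1,0)} — 4.
  T=0, P=1: remaining (Q,R,S,U) ∈ {(0,1,0,1); (0,1,1,1)} — 2.
  T=0, P=0: remaining (Q,R,S,U) ∈ {(0,0,0,1); (0,0,1,1); (0,1,0,1); (0,1,1,1)} — 4.
Total: 1 + 4 + 2 + 4 = 11.

11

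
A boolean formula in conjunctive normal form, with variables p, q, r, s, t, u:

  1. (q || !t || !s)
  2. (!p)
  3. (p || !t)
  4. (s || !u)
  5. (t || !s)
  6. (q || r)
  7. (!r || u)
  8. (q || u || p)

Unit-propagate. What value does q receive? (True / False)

True

(!p) stands alone — p = False.
From (!t || p) and p = False: t = False.
(t || !s) with t = False leaves only !s, so s = False.
In (s || !u), s is now false; !u must hold, so u = False.
From (!r || u) and u = False: r = False.
(r || q) with r = False leaves only q, so q = True.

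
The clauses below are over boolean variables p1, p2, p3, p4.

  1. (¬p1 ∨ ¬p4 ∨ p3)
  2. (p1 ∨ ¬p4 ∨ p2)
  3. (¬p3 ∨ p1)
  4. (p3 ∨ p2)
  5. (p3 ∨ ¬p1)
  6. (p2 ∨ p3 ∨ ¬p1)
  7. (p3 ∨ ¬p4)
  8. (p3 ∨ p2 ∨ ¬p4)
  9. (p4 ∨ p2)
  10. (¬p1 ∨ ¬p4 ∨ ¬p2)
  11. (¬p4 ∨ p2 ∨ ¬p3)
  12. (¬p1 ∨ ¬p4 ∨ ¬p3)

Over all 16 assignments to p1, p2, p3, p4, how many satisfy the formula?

2

The models are:
  p1=0 p2=1 p3=0 p4=0
  p1=1 p2=1 p3=1 p4=0
Count: 2.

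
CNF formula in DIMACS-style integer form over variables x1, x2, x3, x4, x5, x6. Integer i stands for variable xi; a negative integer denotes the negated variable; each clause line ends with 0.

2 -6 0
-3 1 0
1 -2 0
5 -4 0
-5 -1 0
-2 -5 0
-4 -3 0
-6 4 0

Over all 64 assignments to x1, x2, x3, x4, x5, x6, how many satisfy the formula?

7

Satisfying assignments:
  x1=0 x2=0 x3=0 x4=0 x5=0 x6=0
  x1=0 x2=0 x3=0 x4=0 x5=1 x6=0
  x1=0 x2=0 x3=0 x4=1 x5=1 x6=0
  x1=1 x2=0 x3=0 x4=0 x5=0 x6=0
  x1=1 x2=0 x3=1 x4=0 x5=0 x6=0
  x1=1 x2=1 x3=0 x4=0 x5=0 x6=0
  x1=1 x2=1 x3=1 x4=0 x5=0 x6=0
Count: 7.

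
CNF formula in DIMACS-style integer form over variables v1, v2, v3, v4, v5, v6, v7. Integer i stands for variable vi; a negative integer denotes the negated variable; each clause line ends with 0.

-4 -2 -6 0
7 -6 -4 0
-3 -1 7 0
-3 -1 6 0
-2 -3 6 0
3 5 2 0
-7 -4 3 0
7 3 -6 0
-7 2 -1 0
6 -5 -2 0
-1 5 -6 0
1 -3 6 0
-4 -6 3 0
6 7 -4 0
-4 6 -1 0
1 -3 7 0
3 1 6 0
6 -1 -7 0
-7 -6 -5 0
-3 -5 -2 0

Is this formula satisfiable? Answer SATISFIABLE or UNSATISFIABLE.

SATISFIABLE

v4 occurs only negated in the remaining clauses — set v4 = False.
Set v1 = True and propagate.
For the remaining variables, v2 = False, v3 = False, v5 = True, v6 = False, v7 = False works.
So v1 = True, v2 = False, v3 = False, v4 = False, v5 = True, v6 = False, v7 = False is a satisfying assignment.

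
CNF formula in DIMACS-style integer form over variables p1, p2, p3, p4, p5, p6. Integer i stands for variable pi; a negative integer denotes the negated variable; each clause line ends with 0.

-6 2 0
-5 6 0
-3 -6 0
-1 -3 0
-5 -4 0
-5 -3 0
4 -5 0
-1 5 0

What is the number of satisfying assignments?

10

Case analysis on p5 and p3:
  p5=1, p3=1: a clause becomes empty — 0.
  p5=1, p3=0: a clause becomes empty — 0.
  p5=0, p3=1: remaining (p1,p2,p4,p6) ∈ {(0,0,0,0); (0,0,1,0); (0,1,0,0); (0,1,1,0)} — 4.
  p5=0, p3=0: p4 free; 3 ways for (p1,p2,p6) × 2^1 = 6.
Total: 0 + 0 + 4 + 6 = 10.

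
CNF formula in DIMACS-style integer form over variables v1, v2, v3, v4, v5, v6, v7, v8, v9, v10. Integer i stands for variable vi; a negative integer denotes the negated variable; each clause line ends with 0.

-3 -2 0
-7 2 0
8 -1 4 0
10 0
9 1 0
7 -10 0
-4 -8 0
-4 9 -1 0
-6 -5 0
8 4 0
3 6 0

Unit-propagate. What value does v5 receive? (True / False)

False

(v10) is a unit clause: v10 = True.
(~v10 | v7) with v10 = True leaves only v7, so v7 = True.
In (v2 | ~v7), ~v7 is now false; v2 must hold, so v2 = True.
(~v2 | ~v3) with v2 = True leaves only ~v3, so v3 = False.
From (v3 | v6) and v3 = False: v6 = True.
From (~v6 | ~v5) and v6 = True: v5 = False.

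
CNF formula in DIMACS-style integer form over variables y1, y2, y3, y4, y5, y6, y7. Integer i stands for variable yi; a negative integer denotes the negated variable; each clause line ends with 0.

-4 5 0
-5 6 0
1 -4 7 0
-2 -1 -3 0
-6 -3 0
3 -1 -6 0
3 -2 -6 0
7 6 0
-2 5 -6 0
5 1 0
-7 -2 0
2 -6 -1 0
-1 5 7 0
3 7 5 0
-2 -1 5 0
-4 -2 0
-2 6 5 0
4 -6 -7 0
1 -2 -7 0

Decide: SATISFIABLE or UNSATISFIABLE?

Set y1 = False and propagate.
  then y5 is forced to True.
  then y6 is forced to True.
  then y3 is forced to False.
  then y2 is forced to False.
Set y4 = False and propagate.
  then y7 is forced to False.
Every clause has at least one true literal under this assignment.
So y1 = False  y2 = False  y3 = False  y4 = False  y5 = True  y6 = True  y7 = False is a satisfying assignment.

SATISFIABLE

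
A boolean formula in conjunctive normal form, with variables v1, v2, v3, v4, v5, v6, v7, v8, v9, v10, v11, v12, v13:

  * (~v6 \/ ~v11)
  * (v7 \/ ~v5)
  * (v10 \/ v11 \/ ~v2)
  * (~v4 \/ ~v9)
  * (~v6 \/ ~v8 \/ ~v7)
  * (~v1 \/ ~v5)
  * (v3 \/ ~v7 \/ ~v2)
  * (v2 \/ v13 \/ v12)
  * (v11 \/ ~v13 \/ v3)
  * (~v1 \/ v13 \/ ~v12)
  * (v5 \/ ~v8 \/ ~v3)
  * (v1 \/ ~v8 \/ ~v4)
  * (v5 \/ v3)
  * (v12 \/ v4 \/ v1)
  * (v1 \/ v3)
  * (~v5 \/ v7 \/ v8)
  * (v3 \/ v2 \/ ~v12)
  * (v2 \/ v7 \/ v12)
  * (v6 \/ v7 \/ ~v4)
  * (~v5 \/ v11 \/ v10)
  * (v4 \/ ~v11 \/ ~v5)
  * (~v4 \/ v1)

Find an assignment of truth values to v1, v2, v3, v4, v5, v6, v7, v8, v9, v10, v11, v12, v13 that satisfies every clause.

v1=1, v2=1, v3=1, v4=0, v5=0, v6=0, v7=1, v8=0, v9=0, v10=1, v11=1, v12=0, v13=0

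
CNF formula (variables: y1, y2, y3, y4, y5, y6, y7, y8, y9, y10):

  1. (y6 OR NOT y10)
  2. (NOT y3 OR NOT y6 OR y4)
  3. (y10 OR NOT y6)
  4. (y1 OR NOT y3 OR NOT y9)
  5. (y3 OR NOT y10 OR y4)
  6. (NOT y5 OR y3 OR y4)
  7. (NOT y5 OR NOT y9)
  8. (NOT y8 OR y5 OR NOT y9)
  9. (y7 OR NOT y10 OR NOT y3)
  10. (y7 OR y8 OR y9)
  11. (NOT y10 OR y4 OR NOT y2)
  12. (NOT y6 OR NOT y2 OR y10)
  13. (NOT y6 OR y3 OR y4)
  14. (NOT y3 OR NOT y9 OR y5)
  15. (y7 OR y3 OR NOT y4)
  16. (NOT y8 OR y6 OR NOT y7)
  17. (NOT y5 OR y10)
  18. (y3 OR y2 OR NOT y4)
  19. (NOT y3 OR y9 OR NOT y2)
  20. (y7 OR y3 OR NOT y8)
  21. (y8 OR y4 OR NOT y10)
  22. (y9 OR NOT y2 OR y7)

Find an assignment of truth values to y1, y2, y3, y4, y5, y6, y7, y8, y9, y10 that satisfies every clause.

y1=F, y2=T, y3=F, y4=T, y5=F, y6=T, y7=T, y8=F, y9=T, y10=T

Branch on y1: take y1 = False.
The remaining clauses are satisfied by y2 = True, y3 = False, y4 = True, y5 = False, y6 = True, y7 = True, y8 = False, y9 = True, y10 = True.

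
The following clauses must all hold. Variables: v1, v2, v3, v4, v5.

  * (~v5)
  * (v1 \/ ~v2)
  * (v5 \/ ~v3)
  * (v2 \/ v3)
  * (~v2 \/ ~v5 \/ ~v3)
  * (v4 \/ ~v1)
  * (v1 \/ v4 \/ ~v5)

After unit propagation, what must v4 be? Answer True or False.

(~v5) is a unit clause: v5 = False.
In (v5 \/ ~v3), v5 is now false; ~v3 must hold, so v3 = False.
(v2 \/ v3) with v3 = False leaves only v2, so v2 = True.
(v1 \/ ~v2) with v2 = True leaves only v1, so v1 = True.
(v4 \/ ~v1) with v1 = True leaves only v4, so v4 = True.

True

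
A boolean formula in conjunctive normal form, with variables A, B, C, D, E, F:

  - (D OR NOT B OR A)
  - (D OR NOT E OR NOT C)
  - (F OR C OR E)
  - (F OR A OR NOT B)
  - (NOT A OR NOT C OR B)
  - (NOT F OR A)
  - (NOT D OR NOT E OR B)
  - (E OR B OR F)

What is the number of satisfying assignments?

Split on B, then A.
  B=T, A=T: 12 of the 16 assignments to (C,D,E,F) work.
  B=T, A=F: a clause becomes empty — 0.
  B=F, A=T: remaining (C,D,E,F) ∈ {(F,F,F,T); (F,F,T,F); (F,F,T,T); (F,T,F,T)} — 4.
  B=F, A=F: remaining (C,D,E,F) ∈ {(F,F,T,F)} — 1.
Total: 12 + 0 + 4 + 1 = 17.

17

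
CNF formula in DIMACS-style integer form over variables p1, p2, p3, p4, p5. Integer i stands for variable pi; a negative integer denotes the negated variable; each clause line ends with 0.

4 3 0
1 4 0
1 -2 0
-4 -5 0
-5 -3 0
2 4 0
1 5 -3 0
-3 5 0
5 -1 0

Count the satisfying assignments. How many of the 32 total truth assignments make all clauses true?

1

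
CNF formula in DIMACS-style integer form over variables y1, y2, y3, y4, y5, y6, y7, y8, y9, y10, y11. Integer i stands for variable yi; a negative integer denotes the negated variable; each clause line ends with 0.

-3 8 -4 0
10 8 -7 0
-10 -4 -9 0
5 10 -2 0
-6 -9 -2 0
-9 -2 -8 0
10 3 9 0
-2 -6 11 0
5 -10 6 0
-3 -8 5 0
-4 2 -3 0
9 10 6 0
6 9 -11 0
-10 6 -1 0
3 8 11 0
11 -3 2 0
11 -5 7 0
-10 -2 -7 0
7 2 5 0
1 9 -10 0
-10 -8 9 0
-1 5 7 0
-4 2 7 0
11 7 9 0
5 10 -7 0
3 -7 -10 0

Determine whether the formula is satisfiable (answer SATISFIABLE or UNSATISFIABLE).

SATISFIABLE

y4 occurs only negated in the remaining clauses — set y4 = False.
Branch on y1: take y1 = True.
For the remaining variables, y2 = False, y3 = False, y5 = True, y6 = False, y7 = False, y8 = True, y9 = True, y10 = False, y11 = True works.
Every clause has at least one true literal under this assignment.
So y1=T, y2=F, y3=F, y4=F, y5=T, y6=F, y7=F, y8=T, y9=T, y10=F, y11=T is a satisfying assignment.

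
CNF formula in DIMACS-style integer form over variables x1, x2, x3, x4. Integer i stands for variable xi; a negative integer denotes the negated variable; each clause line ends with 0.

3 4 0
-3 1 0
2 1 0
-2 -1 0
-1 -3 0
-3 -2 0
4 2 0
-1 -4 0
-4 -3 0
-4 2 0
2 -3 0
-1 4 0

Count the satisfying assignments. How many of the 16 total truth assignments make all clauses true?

1

The models are:
  x1=0 x2=1 x3=0 x4=1
Count: 1.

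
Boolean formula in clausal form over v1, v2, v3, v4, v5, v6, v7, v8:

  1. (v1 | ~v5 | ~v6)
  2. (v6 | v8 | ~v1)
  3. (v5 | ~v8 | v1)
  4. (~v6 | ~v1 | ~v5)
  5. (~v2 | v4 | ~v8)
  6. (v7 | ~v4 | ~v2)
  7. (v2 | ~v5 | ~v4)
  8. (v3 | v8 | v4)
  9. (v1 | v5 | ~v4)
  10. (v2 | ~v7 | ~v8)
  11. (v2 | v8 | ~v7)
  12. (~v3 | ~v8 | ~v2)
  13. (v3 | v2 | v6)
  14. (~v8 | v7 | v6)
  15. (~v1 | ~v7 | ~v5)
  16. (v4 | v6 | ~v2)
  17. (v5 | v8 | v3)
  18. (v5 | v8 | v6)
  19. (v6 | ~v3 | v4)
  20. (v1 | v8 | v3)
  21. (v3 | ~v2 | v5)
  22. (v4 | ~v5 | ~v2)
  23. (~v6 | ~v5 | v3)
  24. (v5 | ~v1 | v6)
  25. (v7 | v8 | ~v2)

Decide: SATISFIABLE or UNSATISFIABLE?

SATISFIABLE

Branch on v1: take v1 = True.
The remaining clauses are satisfied by v2 = False, v3 = False, v4 = False, v5 = False, v6 = True, v7 = False, v8 = True.
So v1=True, v2=False, v3=False, v4=False, v5=False, v6=True, v7=False, v8=True is a satisfying assignment.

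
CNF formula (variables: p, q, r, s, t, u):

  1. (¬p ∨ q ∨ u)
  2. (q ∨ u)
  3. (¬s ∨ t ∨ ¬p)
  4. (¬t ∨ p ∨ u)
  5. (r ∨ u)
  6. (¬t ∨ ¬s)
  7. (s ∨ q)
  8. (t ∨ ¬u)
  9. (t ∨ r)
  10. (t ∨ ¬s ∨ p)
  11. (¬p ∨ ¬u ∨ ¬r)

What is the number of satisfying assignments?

6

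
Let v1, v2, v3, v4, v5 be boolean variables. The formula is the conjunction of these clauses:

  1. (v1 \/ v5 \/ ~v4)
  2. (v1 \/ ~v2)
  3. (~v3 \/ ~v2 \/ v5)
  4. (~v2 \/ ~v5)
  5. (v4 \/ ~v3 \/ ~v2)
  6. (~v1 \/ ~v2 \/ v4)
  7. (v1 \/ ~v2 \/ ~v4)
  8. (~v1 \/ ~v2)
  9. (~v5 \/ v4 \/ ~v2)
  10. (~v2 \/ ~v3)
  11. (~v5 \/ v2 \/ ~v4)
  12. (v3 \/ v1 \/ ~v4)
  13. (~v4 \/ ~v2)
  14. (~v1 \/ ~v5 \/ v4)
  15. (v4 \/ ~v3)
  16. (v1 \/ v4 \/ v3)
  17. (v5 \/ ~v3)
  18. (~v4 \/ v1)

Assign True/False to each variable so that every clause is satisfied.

v1 = 1, v2 = 0, v3 = 0, v4 = 1, v5 = 0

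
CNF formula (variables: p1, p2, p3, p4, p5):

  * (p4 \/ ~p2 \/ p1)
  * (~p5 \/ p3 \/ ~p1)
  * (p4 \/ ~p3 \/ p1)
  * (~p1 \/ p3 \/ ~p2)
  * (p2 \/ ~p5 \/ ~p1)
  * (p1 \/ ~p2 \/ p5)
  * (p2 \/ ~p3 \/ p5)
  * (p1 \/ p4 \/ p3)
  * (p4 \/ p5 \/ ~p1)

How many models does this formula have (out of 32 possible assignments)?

Split on p1, then p2.
  p1=1, p2=1: remaining (p3,p4,p5) ∈ {(1,0,1); (1,1,0); (1,1,1)} — 3.
  p1=1, p2=0: remaining (p3,p4,p5) ∈ {(0,1,0)} — 1.
  p1=0, p2=1: remaining (p3,p4,p5) ∈ {(0,1,1); (1,1,1)} — 2.
  p1=0, p2=0: remaining (p3,p4,p5) ∈ {(0,1,0); (0,1,1); (1,1,1)} — 3.
Total: 3 + 1 + 2 + 3 = 9.

9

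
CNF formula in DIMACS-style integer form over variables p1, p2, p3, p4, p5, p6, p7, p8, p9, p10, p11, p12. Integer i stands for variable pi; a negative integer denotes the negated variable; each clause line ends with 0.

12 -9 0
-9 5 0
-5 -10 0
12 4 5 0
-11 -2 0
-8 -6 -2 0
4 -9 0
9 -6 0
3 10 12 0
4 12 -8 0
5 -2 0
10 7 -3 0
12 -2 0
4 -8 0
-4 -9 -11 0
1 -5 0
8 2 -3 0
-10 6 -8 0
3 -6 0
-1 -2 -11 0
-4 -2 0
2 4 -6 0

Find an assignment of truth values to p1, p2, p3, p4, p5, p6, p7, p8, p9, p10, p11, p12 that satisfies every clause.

p1=False, p2=False, p3=False, p4=False, p5=False, p6=False, p7=True, p8=False, p9=False, p10=True, p11=False, p12=True

Check each clause:
  1. (p12 ∨ ¬p9) — p12 is true.
  2. (¬p9 ∨ p5) — ¬p9 is true.
  3. (¬p10 ∨ ¬p5) — ¬p5 is true.
  4. (p5 ∨ p12 ∨ p4) — p12 is true.
  5. (¬p11 ∨ ¬p2) — ¬p11 is true.
  6. (¬p8 ∨ ¬p2 ∨ ¬p6) — ¬p8 is true.
  7. (p4 ∨ ¬p9) — ¬p9 is true.
  8. (p9 ∨ ¬p6) — ¬p6 is true.
  9. (p3 ∨ p12 ∨ p10) — p10 is true.
  10. (p12 ∨ p4 ∨ ¬p8) — ¬p8 is true.
  11. (¬p2 ∨ p5) — ¬p2 is true.
  12. (p10 ∨ p7 ∨ ¬p3) — p10 is true.
  13. (¬p2 ∨ p12) — p12 is true.
  14. (p4 ∨ ¬p8) — ¬p8 is true.
  15. (¬p9 ∨ ¬p4 ∨ ¬p11) — ¬p4 is true.
  16. (p1 ∨ ¬p5) — ¬p5 is true.
  17. (p8 ∨ ¬p3 ∨ p2) — ¬p3 is true.
  18. (¬p10 ∨ ¬p8 ∨ p6) — ¬p8 is true.
  19. (¬p6 ∨ p3) — ¬p6 is true.
  20. (¬p1 ∨ ¬p11 ∨ ¬p2) — ¬p11 is true.
  21. (¬p2 ∨ ¬p4) — ¬p4 is true.
  22. (p2 ∨ ¬p6 ∨ p4) — ¬p6 is true.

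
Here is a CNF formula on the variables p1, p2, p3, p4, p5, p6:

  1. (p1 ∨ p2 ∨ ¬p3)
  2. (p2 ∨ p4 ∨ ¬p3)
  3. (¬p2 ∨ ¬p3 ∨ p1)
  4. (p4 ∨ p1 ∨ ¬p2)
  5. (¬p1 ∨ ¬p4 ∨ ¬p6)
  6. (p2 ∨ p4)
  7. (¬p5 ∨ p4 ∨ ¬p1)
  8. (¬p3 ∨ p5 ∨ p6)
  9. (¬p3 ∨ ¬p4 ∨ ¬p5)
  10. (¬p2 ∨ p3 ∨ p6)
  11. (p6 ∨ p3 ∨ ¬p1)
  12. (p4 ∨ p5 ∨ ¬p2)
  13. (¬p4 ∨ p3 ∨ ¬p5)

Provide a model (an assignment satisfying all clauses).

p1=False, p2=False, p3=False, p4=True, p5=False, p6=True

Branch on p1: take p1 = False.
Branch on p2: take p2 = False.
  then p3 is forced to False.
  then p4 is forced to True.
  then p5 is forced to False.
p6 is now unconstrained; take p6 = True.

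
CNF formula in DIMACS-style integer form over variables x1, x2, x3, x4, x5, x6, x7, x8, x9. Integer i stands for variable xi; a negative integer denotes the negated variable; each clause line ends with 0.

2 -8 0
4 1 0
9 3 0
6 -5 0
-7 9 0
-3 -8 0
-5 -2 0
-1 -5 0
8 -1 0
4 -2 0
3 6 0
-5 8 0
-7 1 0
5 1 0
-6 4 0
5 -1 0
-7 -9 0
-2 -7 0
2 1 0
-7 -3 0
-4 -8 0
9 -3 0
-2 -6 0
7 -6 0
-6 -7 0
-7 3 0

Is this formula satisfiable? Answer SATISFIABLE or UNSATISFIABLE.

x7 = True:
  propagation gives x9=True; an empty clause results — contradiction.
x7 = False:
  propagation gives x6=False, x5=False, x3=True, x8=False; an empty clause results — contradiction.
Every branch closes, so no satisfying assignment exists.

UNSATISFIABLE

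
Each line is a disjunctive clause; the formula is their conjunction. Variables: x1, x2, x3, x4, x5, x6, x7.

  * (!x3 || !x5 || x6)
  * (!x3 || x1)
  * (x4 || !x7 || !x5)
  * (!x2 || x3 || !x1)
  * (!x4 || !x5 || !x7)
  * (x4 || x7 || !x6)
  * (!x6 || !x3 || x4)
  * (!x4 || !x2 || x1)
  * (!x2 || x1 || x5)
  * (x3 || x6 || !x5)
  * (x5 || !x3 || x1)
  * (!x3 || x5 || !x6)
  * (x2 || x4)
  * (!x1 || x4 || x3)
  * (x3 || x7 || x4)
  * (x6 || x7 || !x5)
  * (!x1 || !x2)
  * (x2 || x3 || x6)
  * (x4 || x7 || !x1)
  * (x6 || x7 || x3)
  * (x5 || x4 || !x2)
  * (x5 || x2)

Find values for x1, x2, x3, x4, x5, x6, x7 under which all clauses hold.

x1=1  x2=0  x3=0  x4=1  x5=1  x6=1  x7=0

Branch on x1: take x1 = True.
  then x2 is forced to False.
  then x4 is forced to True.
  then x5 is forced to True.
  then x7 is forced to False.
  then x6 is forced to True.
x3 is now unconstrained; take x3 = False.
Every clause has at least one true literal under this assignment.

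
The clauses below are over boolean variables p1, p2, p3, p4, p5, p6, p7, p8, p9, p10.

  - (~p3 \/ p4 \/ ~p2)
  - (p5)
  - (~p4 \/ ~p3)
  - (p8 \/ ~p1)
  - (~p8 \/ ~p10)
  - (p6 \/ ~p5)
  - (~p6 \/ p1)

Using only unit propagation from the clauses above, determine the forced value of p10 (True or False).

False

Unit clause (p5) sets p5 = True.
(p6 \/ ~p5) with p5 = True leaves only p6, so p6 = True.
(~p6 \/ p1) with p6 = True leaves only p1, so p1 = True.
(~p1 \/ p8) with p1 = True leaves only p8, so p8 = True.
(~p8 \/ ~p10): since p8 = True, the clause reduces to (~p10). p10 = False.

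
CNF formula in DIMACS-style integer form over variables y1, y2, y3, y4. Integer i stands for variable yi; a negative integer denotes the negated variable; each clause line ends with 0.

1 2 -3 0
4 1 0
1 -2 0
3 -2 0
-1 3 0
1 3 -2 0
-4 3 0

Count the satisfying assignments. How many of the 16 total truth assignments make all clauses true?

Satisfying assignments:
  y1=T y2=F y3=T y4=F
  y1=T y2=F y3=T y4=T
  y1=T y2=T y3=T y4=F
  y1=T y2=T y3=T y4=T
That's 4 in total.

4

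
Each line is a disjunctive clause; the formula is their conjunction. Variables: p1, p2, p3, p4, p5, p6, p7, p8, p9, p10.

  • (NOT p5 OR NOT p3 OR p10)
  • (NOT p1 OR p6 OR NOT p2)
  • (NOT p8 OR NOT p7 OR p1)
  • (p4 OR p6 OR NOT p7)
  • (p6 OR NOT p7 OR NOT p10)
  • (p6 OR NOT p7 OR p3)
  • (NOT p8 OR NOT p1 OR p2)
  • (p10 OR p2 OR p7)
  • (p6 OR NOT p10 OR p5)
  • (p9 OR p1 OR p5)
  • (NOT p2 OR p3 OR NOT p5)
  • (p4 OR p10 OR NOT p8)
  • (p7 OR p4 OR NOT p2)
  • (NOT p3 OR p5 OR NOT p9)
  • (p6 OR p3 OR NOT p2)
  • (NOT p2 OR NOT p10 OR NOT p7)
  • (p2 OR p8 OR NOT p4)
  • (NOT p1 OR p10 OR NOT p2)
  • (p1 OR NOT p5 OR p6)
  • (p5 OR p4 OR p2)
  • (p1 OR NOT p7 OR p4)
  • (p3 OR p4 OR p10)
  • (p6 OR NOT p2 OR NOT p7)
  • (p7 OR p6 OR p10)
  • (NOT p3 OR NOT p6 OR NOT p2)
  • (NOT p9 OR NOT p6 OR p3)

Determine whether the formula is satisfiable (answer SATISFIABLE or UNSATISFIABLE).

SATISFIABLE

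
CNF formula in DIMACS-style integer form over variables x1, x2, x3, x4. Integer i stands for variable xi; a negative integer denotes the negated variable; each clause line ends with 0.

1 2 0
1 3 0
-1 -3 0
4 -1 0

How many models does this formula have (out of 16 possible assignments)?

4

The models are:
  x1=F x2=T x3=T x4=F
  x1=F x2=T x3=T x4=T
  x1=T x2=F x3=F x4=T
  x1=T x2=T x3=F x4=T
That's 4 in total.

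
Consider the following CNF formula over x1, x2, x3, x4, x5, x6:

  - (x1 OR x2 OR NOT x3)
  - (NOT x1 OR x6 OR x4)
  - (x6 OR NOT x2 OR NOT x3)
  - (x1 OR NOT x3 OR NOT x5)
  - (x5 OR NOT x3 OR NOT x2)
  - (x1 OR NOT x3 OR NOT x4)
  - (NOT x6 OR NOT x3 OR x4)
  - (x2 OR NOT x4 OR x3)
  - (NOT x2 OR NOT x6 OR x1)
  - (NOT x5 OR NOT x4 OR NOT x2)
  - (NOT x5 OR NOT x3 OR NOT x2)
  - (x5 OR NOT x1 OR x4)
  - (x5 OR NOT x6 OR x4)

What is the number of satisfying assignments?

Split on x3, then x2.
  x3=1, x2=1: a clause becomes empty — 0.
  x3=1, x2=0: remaining (x1,x4,x5,x6) ∈ {(1,1,0,0); (1,1,0,1); (1,1,1,0); (1,1,1,1)} — 4.
  x3=0, x2=1: 6 of the 16 assignments to (x1,x4,x5,x6) work.
  x3=0, x2=0: remaining (x1,x4,x5,x6) ∈ {(0,0,0,0); (0,0,1,0); (0,0,1,1); (1,0,1,1)} — 4.
Total: 0 + 4 + 6 + 4 = 14.

14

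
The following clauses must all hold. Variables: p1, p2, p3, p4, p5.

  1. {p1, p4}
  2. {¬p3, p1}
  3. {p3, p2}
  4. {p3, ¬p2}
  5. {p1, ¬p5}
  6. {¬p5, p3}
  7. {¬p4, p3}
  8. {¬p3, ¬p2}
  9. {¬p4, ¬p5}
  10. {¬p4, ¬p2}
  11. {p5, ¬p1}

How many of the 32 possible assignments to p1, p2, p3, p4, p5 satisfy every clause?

The models are:
  p1=1 p2=0 p3=1 p4=0 p5=1
Count: 1.

1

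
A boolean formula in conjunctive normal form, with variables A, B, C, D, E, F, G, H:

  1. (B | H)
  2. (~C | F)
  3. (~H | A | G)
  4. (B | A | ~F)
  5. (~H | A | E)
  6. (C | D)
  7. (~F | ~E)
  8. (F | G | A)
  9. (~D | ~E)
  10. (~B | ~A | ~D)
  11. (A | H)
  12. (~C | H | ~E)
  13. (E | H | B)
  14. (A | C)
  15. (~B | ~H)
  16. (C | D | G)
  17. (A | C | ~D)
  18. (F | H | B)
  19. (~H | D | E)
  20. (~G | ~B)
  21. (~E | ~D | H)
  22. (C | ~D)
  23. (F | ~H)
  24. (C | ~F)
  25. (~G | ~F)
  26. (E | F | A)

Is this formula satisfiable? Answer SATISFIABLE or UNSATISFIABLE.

Set A = True and propagate.
Set B = False and propagate.
  then H is forced to True.
  then F is forced to True.
  then E is forced to False.
  then D is forced to True.
  then C is forced to True.
  then G is forced to False.
So A = 1, B = 0, C = 1, D = 1, E = 0, F = 1, G = 0, H = 1 is a satisfying assignment.

SATISFIABLE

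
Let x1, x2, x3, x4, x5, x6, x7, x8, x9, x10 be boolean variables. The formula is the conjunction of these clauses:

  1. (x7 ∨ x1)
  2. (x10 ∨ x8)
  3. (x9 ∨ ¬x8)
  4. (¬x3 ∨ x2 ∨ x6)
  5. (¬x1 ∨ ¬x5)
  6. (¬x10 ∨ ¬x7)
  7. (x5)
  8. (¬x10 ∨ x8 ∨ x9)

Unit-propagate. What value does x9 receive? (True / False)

True

(x5) stands alone — x5 = True.
In (¬x1 ∨ ¬x5), ¬x5 is now false; ¬x1 must hold, so x1 = False.
(x7 ∨ x1) with x1 = False leaves only x7, so x7 = True.
(¬x7 ∨ ¬x10): since x7 = True, the clause reduces to (¬x10). x10 = False.
From (x10 ∨ x8) and x10 = False: x8 = True.
From (x9 ∨ ¬x8) and x8 = True: x9 = True.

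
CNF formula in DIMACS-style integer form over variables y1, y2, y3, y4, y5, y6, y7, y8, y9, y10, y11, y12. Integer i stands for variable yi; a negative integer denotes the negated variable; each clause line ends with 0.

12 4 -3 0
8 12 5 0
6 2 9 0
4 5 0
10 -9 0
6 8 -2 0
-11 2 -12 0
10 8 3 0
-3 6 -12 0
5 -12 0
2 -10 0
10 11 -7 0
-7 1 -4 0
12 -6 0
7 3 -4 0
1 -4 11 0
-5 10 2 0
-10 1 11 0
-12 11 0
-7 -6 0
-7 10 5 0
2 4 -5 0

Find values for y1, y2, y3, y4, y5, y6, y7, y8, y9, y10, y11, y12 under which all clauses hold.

y1 = 1  y2 = 1  y3 = 1  y4 = 1  y5 = 1  y6 = 0  y7 = 0  y8 = 1  y9 = 0  y10 = 0  y11 = 0  y12 = 0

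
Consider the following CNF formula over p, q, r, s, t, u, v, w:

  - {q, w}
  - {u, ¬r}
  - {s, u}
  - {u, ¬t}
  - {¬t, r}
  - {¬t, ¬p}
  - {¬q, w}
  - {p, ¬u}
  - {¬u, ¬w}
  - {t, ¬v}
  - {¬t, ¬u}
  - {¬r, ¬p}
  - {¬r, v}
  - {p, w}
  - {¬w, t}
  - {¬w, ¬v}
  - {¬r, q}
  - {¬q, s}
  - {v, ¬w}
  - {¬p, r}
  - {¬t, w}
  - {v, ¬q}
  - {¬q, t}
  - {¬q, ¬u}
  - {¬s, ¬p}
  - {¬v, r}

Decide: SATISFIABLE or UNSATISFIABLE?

UNSATISFIABLE

t = True:
  propagation gives u=True; an empty clause results — contradiction.
t = False:
  propagation gives v=False, r=False, w=False, q=True; an empty clause results — contradiction.
Every branch closes, so no satisfying assignment exists.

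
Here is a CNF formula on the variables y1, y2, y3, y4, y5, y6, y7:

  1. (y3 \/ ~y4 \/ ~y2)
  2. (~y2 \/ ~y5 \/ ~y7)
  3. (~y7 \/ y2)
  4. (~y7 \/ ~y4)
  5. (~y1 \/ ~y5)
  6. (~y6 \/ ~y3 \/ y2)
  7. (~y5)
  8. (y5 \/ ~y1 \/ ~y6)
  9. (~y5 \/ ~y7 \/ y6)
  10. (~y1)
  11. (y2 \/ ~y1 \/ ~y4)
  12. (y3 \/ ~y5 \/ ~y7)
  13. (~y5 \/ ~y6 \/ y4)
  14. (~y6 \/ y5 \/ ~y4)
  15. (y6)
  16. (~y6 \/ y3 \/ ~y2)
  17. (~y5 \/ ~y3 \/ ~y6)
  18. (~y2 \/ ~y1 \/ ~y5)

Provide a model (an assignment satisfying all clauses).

(~y5) is a unit clause, so y5 = False.
Unit propagation: (~y1) forces y1 = False.
(y6) is a unit clause, so y6 = True.
The clause (~y4) is unit: y4 must be False.
Pure literal: y7 appears only negated; assign y7 = False.
Branch on y2: take y2 = True.
  then y3 is forced to True.
Every clause has at least one true literal under this assignment.

y1 = False, y2 = True, y3 = True, y4 = False, y5 = False, y6 = True, y7 = False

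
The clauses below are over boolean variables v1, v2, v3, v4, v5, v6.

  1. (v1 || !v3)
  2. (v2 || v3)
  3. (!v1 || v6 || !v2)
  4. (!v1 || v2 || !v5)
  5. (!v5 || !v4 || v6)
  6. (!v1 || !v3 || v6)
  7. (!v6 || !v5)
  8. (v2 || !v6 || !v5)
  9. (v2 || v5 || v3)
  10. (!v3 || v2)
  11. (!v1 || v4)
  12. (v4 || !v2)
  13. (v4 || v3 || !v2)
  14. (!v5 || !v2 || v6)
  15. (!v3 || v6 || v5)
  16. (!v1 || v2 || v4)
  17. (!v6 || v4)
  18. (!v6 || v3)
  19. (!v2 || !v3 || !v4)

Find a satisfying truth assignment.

v1=False, v2=True, v3=False, v4=True, v5=False, v6=False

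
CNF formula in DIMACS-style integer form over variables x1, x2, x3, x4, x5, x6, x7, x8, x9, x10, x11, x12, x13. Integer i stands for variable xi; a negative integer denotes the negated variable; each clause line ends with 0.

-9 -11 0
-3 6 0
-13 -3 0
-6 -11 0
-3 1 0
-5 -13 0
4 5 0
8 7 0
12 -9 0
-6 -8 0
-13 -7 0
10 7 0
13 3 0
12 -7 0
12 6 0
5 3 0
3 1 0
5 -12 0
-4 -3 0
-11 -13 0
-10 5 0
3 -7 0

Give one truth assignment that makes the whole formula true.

x1 occurs only positively in the remaining clauses — set x1 = True.
x9 occurs only negated in the remaining clauses — set x9 = False.
Branch on x3: take x3 = True.
  then x6 is forced to True.
  then x13 is forced to False.
  then x11 is forced to False.
  then x8 is forced to False.
  then x7 is forced to True.
  then x12 is forced to True.
  then x5 is forced to True.
  then x4 is forced to False.
x2, x10 are now unconstrained; take x2 = True, x10 = False.
Every clause has at least one true literal under this assignment.

x1=True  x2=True  x3=True  x4=False  x5=True  x6=True  x7=True  x8=False  x9=False  x10=False  x11=False  x12=True  x13=False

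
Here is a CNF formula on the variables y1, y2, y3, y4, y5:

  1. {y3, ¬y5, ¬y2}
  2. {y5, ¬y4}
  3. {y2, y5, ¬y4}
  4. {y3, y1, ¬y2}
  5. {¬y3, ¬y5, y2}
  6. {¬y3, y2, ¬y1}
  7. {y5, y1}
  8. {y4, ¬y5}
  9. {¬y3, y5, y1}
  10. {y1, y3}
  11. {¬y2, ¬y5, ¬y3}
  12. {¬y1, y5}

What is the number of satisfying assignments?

Satisfying assignments:
  y1=T y2=F y3=F y4=T y5=T
Count: 1.

1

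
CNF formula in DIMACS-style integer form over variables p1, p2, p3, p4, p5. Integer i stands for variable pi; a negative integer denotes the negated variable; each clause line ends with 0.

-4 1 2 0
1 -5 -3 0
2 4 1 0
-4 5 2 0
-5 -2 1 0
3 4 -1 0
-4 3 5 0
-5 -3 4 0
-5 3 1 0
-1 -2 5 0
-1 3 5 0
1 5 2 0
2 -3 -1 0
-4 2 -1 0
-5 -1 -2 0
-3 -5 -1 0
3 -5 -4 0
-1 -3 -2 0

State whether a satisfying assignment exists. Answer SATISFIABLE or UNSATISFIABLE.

SATISFIABLE

Try p1 = False.
The remaining clauses are satisfied by p2 = True, p3 = True, p4 = True, p5 = False.
So p1 = False  p2 = True  p3 = True  p4 = True  p5 = False is a satisfying assignment.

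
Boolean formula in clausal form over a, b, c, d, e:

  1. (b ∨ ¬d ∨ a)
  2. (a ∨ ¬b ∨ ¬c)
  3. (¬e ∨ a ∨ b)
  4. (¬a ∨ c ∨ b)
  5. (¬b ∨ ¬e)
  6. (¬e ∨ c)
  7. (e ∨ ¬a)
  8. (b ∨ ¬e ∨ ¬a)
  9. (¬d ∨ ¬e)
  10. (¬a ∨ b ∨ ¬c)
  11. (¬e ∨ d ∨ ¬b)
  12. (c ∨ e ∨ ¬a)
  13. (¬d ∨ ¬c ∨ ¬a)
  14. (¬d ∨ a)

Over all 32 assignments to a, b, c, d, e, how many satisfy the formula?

3

Satisfying assignments:
  a=F b=F c=F d=F e=F
  a=F b=F c=T d=F e=F
  a=F b=T c=F d=F e=F
That's 3 in total.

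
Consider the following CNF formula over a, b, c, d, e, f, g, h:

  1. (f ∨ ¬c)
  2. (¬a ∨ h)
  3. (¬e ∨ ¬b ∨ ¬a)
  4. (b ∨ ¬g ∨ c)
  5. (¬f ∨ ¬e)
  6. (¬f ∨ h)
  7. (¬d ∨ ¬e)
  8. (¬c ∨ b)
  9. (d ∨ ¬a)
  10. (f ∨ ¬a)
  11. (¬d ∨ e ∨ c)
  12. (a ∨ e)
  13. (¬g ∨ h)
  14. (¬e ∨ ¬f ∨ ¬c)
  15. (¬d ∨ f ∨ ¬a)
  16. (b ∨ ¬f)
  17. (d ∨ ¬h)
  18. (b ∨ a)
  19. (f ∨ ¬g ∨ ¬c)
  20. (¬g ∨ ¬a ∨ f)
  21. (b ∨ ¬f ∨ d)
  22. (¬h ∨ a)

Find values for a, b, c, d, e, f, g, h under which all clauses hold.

g occurs only negated in the remaining clauses — set g = False.
Branch on a: take a = True.
  then h is forced to True.
  then d is forced to True.
  then e is forced to False.
  then f is forced to True.
  then c is forced to True.
  then b is forced to True.
Every clause has at least one true literal under this assignment.

a=True, b=True, c=True, d=True, e=False, f=True, g=False, h=True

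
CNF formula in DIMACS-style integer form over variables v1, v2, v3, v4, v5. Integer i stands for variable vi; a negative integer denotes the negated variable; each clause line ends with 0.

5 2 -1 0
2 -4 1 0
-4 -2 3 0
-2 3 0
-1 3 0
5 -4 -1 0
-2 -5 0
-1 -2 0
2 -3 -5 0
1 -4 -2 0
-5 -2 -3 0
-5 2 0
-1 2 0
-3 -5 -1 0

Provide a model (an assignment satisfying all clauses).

v1 = False, v2 = False, v3 = True, v4 = False, v5 = False

v4 occurs only negated in the remaining clauses — set v4 = False.
Branch on v1: take v1 = False.
For the remaining variables, v2 = False, v3 = True, v5 = False works.
Every clause has at least one true literal under this assignment.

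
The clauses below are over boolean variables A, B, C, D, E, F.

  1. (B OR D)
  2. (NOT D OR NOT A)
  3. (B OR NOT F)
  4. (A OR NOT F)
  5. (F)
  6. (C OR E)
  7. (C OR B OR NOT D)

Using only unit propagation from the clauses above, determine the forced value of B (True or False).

(F) stands alone — F = True.
In (NOT F OR B), NOT F is now false; B must hold, so B = True.

True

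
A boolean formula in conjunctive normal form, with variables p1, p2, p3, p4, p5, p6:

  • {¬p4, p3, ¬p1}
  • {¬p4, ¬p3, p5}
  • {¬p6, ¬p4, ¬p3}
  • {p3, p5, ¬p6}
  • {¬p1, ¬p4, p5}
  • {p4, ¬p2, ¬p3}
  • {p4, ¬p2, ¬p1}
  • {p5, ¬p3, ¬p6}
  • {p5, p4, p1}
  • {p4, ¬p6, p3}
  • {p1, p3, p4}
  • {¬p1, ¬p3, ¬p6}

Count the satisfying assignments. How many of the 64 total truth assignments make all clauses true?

16

Split on p3, then p4.
  p3=1, p4=1: remaining (p1,p2,p5,p6) ∈ {(0,0,1,0); (0,1,1,0); (1,0,1,0); (1,1,1,0)} — 4.
  p3=1, p4=0: remaining (p1,p2,p5,p6) ∈ {(0,0,1,0); (0,0,1,1); (1,0,0,0); (1,0,1,0)} — 4.
  p3=0, p4=1: p2 free; 3 ways for (p1,p5,p6) × 2^1 = 6.
  p3=0, p4=0: remaining (p1,p2,p5,p6) ∈ {(1,0,0,0); (1,0,1,0)} — 2.
Total: 4 + 4 + 6 + 2 = 16.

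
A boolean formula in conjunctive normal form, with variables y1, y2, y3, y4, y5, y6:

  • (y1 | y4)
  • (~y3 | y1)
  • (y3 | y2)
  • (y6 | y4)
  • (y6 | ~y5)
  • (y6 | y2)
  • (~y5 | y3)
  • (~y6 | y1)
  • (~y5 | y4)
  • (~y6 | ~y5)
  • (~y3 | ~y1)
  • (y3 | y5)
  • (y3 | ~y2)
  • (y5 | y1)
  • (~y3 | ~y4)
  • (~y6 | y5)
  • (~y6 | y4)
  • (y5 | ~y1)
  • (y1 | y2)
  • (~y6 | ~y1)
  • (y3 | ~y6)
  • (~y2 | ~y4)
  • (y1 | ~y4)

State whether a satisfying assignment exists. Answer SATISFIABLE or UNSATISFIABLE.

UNSATISFIABLE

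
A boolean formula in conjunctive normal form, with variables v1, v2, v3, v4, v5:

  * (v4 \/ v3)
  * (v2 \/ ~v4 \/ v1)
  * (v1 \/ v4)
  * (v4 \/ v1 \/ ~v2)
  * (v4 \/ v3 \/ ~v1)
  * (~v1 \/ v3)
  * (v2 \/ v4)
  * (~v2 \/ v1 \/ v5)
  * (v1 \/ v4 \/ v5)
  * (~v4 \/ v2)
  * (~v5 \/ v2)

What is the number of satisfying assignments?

Satisfying assignments:
  v1=F v2=T v3=F v4=T v5=T
  v1=F v2=T v3=T v4=T v5=T
  v1=T v2=T v3=T v4=F v5=F
  v1=T v2=T v3=T v4=F v5=T
  v1=T v2=T v3=T v4=T v5=F
  v1=T v2=T v3=T v4=T v5=T
Count: 6.

6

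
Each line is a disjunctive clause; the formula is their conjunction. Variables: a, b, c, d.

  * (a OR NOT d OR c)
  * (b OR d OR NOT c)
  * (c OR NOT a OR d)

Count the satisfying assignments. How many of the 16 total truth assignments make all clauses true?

Case analysis on c and d:
  c=1, d=1: remaining (a,b) ∈ {(0,0); (0,1); (1,0); (1,1)} — 4.
  c=1, d=0: remaining (a,b) ∈ {(0,1); (1,1)} — 2.
  c=0, d=1: remaining (a,b) ∈ {(1,0); (1,1)} — 2.
  c=0, d=0: remaining (a,b) ∈ {(0,0); (0,1)} — 2.
Total: 4 + 2 + 2 + 2 = 10.

10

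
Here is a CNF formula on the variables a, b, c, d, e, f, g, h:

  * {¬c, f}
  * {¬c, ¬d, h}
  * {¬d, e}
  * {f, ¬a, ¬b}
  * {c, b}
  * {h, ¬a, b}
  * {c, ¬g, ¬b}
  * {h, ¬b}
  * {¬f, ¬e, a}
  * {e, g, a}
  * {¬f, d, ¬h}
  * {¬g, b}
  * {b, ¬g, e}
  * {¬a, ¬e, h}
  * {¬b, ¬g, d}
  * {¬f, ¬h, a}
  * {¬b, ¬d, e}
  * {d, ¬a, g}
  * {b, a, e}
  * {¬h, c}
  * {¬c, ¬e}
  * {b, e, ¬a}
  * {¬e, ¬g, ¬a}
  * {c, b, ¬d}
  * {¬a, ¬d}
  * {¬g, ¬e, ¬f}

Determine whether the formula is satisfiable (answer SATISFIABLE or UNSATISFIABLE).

b = True:
  propagation gives h=True, c=True, f=True, d=True; an empty clause results — contradiction.
b = False:
  propagation gives c=True, f=True, g=False, e=False; an empty clause results — contradiction.
Every branch closes, so no satisfying assignment exists.

UNSATISFIABLE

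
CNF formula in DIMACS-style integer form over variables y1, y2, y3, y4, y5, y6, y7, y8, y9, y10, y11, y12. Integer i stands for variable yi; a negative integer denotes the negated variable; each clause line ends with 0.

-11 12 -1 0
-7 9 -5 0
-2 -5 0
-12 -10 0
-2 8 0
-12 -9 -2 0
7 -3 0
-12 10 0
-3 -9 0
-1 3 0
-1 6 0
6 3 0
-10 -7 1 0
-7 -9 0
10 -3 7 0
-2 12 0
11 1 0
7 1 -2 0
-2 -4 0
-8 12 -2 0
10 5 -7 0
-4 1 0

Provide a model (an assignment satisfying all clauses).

Pure literal: y2 appears only negated; assign y2 = False.
y4 occurs only negated in the remaining clauses — set y4 = False.
Set y1 = False and propagate.
  then y11 is forced to True.
Set y3 = False and propagate.
  then y6 is forced to True.
Branch on y5: take y5 = False.
The remaining clauses are satisfied by y7 = False, y8 = False, y9 = False, y10 = False, y12 = False.
Every clause has at least one true literal under this assignment.
Check each clause:
  1. (y12 \/ ~y1 \/ ~y11) — ~y1 is true.
  2. (~y5 \/ y9 \/ ~y7) — ~y5 is true.
  3. (~y2 \/ ~y5) — ~y5 is true.
  4. (~y10 \/ ~y12) — ~y12 is true.
  5. (y8 \/ ~y2) — ~y2 is true.
  6. (~y12 \/ ~y2 \/ ~y9) — ~y12 is true.
  7. (y7 \/ ~y3) — ~y3 is true.
  8. (y10 \/ ~y12) — ~y12 is true.
  9. (~y9 \/ ~y3) — ~y3 is true.
  10. (~y1 \/ y3) — ~y1 is true.
  11. (y6 \/ ~y1) — ~y1 is true.
  12. (y3 \/ y6) — y6 is true.
  13. (y1 \/ ~y10 \/ ~y7) — ~y7 is true.
  14. (~y9 \/ ~y7) — ~y7 is true.
  15. (y7 \/ y10 \/ ~y3) — ~y3 is true.
  16. (y12 \/ ~y2) — ~y2 is true.
  17. (y1 \/ y11) — y11 is true.
  18. (~y2 \/ y7 \/ y1) — ~y2 is true.
  19. (~y2 \/ ~y4) — ~y4 is true.
  20. (y12 \/ ~y2 \/ ~y8) — ~y8 is true.
  21. (y10 \/ y5 \/ ~y7) — ~y7 is true.
  22. (~y4 \/ y1) — ~y4 is true.

y1 = 0, y2 = 0, y3 = 0, y4 = 0, y5 = 0, y6 = 1, y7 = 0, y8 = 0, y9 = 0, y10 = 0, y11 = 1, y12 = 0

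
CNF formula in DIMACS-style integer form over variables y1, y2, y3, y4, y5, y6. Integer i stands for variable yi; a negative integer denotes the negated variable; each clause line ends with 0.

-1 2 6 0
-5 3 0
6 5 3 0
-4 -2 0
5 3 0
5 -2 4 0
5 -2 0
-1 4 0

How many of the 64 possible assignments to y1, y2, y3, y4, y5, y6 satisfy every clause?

12

Split on y5, then y2.
  y5=T, y2=T: remaining (y1,y3,y4,y6) ∈ {(F,T,F,F); (F,T,F,T)} — 2.
  y5=T, y2=F: 5 of the 16 assignments to (y1,y3,y4,y6) work.
  y5=F, y2=T: a clause becomes empty — 0.
  y5=F, y2=F: 5 of the 16 assignments to (y1,y3,y4,y6) work.
Total: 2 + 5 + 0 + 5 = 12.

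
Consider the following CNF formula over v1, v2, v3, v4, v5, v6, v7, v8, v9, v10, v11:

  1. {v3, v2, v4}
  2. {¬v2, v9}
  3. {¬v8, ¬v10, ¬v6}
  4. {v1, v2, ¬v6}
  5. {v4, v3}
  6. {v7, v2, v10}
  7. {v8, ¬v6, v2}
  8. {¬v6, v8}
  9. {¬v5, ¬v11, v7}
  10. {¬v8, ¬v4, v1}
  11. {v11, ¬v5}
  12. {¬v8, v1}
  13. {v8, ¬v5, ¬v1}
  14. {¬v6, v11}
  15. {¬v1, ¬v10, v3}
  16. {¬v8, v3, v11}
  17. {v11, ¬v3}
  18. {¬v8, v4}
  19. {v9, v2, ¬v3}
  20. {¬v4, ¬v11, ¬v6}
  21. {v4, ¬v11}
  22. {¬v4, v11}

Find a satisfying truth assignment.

v1=F, v2=T, v3=F, v4=T, v5=F, v6=F, v7=T, v8=F, v9=T, v10=F, v11=T

v5 occurs only negated in the remaining clauses — set v5 = False.
v6 occurs only negated in the remaining clauses — set v6 = False.
Branch on v1: take v1 = False.
  then v8 is forced to False.
The remaining clauses are satisfied by v2 = True, v3 = False, v4 = True, v7 = True, v9 = True, v10 = False, v11 = True.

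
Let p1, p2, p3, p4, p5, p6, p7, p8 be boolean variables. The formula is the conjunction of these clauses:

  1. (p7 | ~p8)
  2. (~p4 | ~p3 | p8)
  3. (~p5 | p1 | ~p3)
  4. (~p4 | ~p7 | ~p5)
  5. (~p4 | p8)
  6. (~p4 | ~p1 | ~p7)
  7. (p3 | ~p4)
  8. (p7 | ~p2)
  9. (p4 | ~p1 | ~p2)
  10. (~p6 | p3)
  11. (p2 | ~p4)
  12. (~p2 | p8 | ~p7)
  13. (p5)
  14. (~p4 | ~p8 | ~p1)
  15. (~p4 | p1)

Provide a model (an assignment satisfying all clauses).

p1=True  p2=False  p3=False  p4=False  p5=True  p6=False  p7=True  p8=True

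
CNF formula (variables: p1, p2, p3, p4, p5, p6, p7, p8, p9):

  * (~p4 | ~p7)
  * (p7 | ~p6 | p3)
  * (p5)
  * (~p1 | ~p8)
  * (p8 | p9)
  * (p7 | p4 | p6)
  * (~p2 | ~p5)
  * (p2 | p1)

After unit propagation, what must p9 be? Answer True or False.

True

(p5) stands alone — p5 = True.
In (~p2 | ~p5), ~p5 is now false; ~p2 must hold, so p2 = False.
(p2 | p1) with p2 = False leaves only p1, so p1 = True.
(~p8 | ~p1): since p1 = True, the clause reduces to (~p8). p8 = False.
From (p8 | p9) and p8 = False: p9 = True.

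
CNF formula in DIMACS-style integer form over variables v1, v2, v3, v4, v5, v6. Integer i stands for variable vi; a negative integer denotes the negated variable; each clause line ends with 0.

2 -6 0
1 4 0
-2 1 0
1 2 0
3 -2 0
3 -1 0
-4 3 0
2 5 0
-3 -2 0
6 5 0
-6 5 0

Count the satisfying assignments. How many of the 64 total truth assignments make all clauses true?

2

Satisfying assignments:
  v1=1 v2=0 v3=1 v4=0 v5=1 v6=0
  v1=1 v2=0 v3=1 v4=1 v5=1 v6=0
Count: 2.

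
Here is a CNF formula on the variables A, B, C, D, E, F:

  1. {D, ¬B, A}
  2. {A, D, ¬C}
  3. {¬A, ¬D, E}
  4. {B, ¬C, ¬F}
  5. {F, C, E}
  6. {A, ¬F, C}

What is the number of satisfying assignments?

Split on A, then C.
  A=1, C=1: 9 of the 16 assignments to (B,D,E,F) work.
  A=1, C=0: B free; 5 ways for (D,E,F) × 2^1 = 10.
  A=0, C=1: E free; 3 ways for (B,D,F) × 2^1 = 6.
  A=0, C=0: remaining (B,D,E,F) ∈ {(0,0,1,0); (0,1,1,0); (1,1,1,0)} — 3.
Total: 9 + 10 + 6 + 3 = 28.

28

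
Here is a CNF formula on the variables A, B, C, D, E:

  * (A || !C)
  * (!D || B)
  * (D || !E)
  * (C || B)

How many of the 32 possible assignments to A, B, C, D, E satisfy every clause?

Case analysis on B and C:
  B=1, C=1: remaining (A,D,E) ∈ {(1,0,0); (1,1,0); (1,1,1)} — 3.
  B=1, C=0: A free; 3 ways for (D,E) × 2^1 = 6.
  B=0, C=1: remaining (A,D,E) ∈ {(1,0,0)} — 1.
  B=0, C=0: a clause becomes empty — 0.
Total: 3 + 6 + 1 + 0 = 10.

10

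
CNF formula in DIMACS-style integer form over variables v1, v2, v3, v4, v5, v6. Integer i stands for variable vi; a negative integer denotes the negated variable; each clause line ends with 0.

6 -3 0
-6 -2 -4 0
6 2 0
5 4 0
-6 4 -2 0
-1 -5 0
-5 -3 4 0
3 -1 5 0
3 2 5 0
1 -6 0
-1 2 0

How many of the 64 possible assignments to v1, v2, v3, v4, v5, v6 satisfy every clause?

3

The models are:
  v1=F v2=T v3=F v4=F v5=T v6=F
  v1=F v2=T v3=F v4=T v5=F v6=F
  v1=F v2=T v3=F v4=T v5=T v6=F
That's 3 in total.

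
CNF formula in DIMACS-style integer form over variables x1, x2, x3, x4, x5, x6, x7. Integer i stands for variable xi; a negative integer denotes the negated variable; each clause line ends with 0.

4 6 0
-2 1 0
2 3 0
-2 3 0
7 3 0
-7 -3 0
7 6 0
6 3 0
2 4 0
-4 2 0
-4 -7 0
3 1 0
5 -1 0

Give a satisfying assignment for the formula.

x1=T, x2=T, x3=T, x4=T, x5=T, x6=T, x7=F

Check each clause:
  1. {x6, x4} — x4 is true.
  2. {x1, ¬x2} — x1 is true.
  3. {x2, x3} — x2 is true.
  4. {¬x2, x3} — x3 is true.
  5. {x7, x3} — x3 is true.
  6. {¬x7, ¬x3} — ¬x7 is true.
  7. {x7, x6} — x6 is true.
  8. {x6, x3} — x3 is true.
  9. {x4, x2} — x2 is true.
  10. {¬x4, x2} — x2 is true.
  11. {¬x4, ¬x7} — ¬x7 is true.
  12. {x3, x1} — x1 is true.
  13. {¬x1, x5} — x5 is true.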